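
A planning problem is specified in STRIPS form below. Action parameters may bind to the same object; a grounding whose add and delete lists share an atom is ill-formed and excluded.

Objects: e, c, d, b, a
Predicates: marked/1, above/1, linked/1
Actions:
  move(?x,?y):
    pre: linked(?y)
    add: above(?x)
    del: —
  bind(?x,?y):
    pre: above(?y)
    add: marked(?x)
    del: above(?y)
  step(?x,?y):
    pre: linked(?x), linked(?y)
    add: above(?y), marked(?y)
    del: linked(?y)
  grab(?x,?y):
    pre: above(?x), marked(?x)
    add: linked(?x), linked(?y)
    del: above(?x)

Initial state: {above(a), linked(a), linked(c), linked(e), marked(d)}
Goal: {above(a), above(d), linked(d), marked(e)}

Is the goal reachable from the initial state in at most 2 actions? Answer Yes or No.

No

1. move(d,e)  →  {above(a), above(d), linked(a), linked(c), linked(e), marked(d)}
2. step(e,e)  →  {above(a), above(d), above(e), linked(a), linked(c), marked(d), marked(e)}
3. grab(e,d)  →  {above(a), above(d), linked(a), linked(c), linked(d), linked(e), marked(d), marked(e)}
optimal plan length = 3; 3 > 2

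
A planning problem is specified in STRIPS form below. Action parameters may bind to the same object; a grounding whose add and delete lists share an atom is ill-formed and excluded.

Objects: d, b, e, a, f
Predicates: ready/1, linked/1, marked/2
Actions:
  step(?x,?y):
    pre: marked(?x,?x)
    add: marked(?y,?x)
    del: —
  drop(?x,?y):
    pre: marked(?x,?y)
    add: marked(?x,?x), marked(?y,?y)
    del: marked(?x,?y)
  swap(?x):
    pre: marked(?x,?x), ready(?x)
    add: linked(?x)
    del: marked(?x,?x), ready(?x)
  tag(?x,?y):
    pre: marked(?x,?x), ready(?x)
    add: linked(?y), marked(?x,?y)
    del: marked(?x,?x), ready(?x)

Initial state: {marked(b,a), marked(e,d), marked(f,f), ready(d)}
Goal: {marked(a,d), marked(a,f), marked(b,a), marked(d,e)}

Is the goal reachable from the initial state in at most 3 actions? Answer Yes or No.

No

1. step(f,a)  →  {marked(a,f), marked(b,a), marked(e,d), marked(f,f), ready(d)}
2. drop(e,d)  →  {marked(a,f), marked(b,a), marked(d,d), marked(e,e), marked(f,f), ready(d)}
3. step(d,a)  →  {marked(a,d), marked(a,f), marked(b,a), marked(d,d), marked(e,e), marked(f,f), ready(d)}
4. step(e,d)  →  {marked(a,d), marked(a,f), marked(b,a), marked(d,d), marked(d,e), marked(e,e), marked(f,f), ready(d)}
optimal plan length = 4; 4 > 3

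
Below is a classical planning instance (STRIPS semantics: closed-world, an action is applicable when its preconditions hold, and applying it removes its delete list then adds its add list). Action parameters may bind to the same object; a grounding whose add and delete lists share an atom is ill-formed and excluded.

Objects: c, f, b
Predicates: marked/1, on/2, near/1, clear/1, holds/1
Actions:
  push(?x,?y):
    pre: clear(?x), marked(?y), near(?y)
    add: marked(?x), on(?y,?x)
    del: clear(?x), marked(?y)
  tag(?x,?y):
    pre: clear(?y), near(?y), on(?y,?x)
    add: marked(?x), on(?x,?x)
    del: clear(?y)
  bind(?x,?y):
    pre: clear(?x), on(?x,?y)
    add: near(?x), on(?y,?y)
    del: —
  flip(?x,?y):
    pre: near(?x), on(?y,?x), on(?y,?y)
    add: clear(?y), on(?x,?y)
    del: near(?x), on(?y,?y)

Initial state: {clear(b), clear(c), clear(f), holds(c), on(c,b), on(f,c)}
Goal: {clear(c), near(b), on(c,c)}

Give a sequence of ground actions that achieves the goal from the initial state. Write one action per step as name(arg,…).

1. bind(c,b)  →  {clear(b), clear(c), clear(f), holds(c), near(c), on(b,b), on(c,b), on(f,c)}
2. bind(f,c)  →  {clear(b), clear(c), clear(f), holds(c), near(c), near(f), on(b,b), on(c,b), on(c,c), on(f,c)}
3. bind(b,b)  →  {clear(b), clear(c), clear(f), holds(c), near(b), near(c), near(f), on(b,b), on(c,b), on(c,c), on(f,c)}

bind(c,b); bind(f,c); bind(b,b)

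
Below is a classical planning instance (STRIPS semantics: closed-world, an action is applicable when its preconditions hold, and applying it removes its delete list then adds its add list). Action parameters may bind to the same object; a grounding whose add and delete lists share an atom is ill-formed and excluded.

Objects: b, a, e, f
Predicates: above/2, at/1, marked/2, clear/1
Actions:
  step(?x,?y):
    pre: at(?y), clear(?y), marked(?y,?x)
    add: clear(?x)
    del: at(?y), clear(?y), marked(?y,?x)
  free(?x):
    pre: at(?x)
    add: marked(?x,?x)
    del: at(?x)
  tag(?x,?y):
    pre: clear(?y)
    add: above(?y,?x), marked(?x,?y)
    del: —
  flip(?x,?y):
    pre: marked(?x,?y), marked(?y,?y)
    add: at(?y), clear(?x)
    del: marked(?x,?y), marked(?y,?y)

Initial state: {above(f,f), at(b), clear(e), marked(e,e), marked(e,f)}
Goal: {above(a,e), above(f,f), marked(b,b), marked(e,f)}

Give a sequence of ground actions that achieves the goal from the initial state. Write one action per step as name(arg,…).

1. free(b)  →  {above(f,f), clear(e), marked(b,b), marked(e,e), marked(e,f)}
2. tag(a,e)  →  {above(e,a), above(f,f), clear(e), marked(a,e), marked(b,b), marked(e,e), marked(e,f)}
3. flip(a,e)  →  {above(e,a), above(f,f), at(e), clear(a), clear(e), marked(b,b), marked(e,f)}
4. tag(e,a)  →  {above(a,e), above(e,a), above(f,f), at(e), clear(a), clear(e), marked(b,b), marked(e,a), marked(e,f)}

free(b); tag(a,e); flip(a,e); tag(e,a)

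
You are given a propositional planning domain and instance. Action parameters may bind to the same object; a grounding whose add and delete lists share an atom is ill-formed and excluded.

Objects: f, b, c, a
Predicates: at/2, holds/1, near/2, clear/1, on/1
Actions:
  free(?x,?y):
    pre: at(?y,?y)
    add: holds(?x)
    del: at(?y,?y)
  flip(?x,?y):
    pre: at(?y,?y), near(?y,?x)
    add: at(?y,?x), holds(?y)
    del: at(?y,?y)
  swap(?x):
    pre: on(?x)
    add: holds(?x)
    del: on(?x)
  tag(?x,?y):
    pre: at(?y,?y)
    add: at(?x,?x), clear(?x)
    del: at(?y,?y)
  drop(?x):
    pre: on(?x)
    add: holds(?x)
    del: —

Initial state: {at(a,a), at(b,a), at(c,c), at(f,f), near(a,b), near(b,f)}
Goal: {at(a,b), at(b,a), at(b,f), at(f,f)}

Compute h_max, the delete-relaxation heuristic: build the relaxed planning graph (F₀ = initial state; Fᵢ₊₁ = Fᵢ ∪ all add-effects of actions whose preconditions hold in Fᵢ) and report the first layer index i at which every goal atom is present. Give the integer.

2

F0 = init (6 atoms)
F1 = F0 ∪ {at(a,b), at(b,b), clear(a), clear(b), clear(c), clear(f), holds(a), holds(b), holds(c), holds(f)}  (16 atoms)
F2 = F1 ∪ {at(b,f)}  (17 atoms)
goal ⊆ F2  ⇒  h_max = 2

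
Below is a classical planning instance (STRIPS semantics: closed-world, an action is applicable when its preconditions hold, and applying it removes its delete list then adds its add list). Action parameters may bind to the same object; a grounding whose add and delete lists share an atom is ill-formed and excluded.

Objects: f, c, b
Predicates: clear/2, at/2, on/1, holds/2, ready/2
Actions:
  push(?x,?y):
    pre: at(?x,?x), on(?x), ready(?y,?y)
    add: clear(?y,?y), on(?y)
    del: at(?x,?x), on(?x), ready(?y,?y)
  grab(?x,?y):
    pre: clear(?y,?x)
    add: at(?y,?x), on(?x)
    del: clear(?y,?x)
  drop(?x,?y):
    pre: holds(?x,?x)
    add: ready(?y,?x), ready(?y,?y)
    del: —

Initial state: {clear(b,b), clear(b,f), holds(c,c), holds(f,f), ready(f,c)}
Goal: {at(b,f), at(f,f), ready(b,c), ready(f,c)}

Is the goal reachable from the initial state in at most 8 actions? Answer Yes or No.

1. grab(f,b)  →  {at(b,f), clear(b,b), holds(c,c), holds(f,f), on(f), ready(f,c)}
2. grab(b,b)  →  {at(b,b), at(b,f), holds(c,c), holds(f,f), on(b), on(f), ready(f,c)}
3. drop(f,f)  →  {at(b,b), at(b,f), holds(c,c), holds(f,f), on(b), on(f), ready(f,c), ready(f,f)}
4. push(b,f)  →  {at(b,f), clear(f,f), holds(c,c), holds(f,f), on(f), ready(f,c)}
5. grab(f,f)  →  {at(b,f), at(f,f), holds(c,c), holds(f,f), on(f), ready(f,c)}
6. drop(c,b)  →  {at(b,f), at(f,f), holds(c,c), holds(f,f), on(f), ready(b,b), ready(b,c), ready(f,c)}
optimal plan length = 6; 6 ≤ 8

Yes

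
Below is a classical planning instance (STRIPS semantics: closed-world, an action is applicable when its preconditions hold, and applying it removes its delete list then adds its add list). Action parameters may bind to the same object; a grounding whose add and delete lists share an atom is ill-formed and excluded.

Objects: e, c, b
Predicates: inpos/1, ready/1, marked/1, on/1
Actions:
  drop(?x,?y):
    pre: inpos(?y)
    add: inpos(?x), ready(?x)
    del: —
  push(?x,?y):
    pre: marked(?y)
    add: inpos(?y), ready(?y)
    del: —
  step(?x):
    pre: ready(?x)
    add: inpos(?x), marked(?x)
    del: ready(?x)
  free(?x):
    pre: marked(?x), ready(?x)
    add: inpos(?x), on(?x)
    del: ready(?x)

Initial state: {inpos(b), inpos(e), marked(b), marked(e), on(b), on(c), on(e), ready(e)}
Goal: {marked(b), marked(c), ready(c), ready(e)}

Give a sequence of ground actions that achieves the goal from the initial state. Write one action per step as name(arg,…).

drop(c,e); step(c); drop(c,e)

1. drop(c,e)  →  {inpos(b), inpos(c), inpos(e), marked(b), marked(e), on(b), on(c), on(e), ready(c), ready(e)}
2. step(c)  →  {inpos(b), inpos(c), inpos(e), marked(b), marked(c), marked(e), on(b), on(c), on(e), ready(e)}
3. drop(c,e)  →  {inpos(b), inpos(c), inpos(e), marked(b), marked(c), marked(e), on(b), on(c), on(e), ready(c), ready(e)}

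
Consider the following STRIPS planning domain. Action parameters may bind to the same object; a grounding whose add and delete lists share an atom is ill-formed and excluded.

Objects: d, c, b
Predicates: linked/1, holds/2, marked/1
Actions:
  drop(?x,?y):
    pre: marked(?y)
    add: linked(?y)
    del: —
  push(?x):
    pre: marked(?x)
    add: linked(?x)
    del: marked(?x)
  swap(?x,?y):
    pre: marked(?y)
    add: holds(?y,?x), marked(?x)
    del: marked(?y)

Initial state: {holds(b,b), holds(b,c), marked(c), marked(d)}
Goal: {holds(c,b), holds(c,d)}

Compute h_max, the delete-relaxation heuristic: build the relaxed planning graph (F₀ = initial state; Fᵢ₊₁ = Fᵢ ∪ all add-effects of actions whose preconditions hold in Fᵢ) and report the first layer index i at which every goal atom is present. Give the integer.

F0 = init (4 atoms)
F1 = F0 ∪ {holds(c,b), holds(c,d), holds(d,b), holds(d,c), linked(c), linked(d), marked(b)}  (11 atoms)
goal ⊆ F1  ⇒  h_max = 1

1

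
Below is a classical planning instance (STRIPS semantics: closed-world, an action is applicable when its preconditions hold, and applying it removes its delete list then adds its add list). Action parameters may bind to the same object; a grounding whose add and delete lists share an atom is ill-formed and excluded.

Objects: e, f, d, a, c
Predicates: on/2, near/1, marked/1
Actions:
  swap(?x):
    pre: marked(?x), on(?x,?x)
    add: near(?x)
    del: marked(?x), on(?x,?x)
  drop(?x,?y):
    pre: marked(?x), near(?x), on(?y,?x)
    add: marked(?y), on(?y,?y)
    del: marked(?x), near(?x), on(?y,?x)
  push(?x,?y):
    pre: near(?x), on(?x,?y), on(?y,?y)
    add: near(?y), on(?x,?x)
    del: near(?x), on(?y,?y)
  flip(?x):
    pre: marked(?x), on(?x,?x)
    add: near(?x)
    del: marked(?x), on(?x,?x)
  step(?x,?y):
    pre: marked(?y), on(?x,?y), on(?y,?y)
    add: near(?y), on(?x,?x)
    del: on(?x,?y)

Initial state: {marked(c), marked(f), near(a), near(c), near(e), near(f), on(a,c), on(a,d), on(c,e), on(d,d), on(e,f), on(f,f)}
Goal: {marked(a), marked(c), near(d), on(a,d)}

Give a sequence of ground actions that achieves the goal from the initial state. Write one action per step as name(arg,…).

1. drop(f,e)  →  {marked(c), marked(e), near(a), near(c), near(e), on(a,c), on(a,d), on(c,e), on(d,d), on(e,e), on(f,f)}
2. drop(c,a)  →  {marked(a), marked(e), near(a), near(e), on(a,a), on(a,d), on(c,e), on(d,d), on(e,e), on(f,f)}
3. drop(e,c)  →  {marked(a), marked(c), near(a), on(a,a), on(a,d), on(c,c), on(d,d), on(e,e), on(f,f)}
4. push(a,d)  →  {marked(a), marked(c), near(d), on(a,a), on(a,d), on(c,c), on(e,e), on(f,f)}

drop(f,e); drop(c,a); drop(e,c); push(a,d)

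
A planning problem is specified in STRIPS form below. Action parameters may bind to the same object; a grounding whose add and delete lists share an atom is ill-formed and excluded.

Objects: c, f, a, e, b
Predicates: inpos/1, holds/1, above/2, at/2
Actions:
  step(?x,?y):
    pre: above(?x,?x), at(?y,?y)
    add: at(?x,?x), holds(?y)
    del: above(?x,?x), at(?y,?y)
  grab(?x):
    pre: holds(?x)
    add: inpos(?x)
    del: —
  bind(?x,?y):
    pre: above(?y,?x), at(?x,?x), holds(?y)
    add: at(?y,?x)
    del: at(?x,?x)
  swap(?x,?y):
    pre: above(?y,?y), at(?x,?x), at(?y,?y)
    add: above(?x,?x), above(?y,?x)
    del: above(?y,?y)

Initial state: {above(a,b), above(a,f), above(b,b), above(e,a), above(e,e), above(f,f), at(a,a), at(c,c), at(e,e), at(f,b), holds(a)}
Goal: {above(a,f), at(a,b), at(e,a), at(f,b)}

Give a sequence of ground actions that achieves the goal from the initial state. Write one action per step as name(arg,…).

step(b,e); bind(a,e); bind(b,a)

1. step(b,e)  →  {above(a,b), above(a,f), above(e,a), above(e,e), above(f,f), at(a,a), at(b,b), at(c,c), at(f,b), holds(a), holds(e)}
2. bind(a,e)  →  {above(a,b), above(a,f), above(e,a), above(e,e), above(f,f), at(b,b), at(c,c), at(e,a), at(f,b), holds(a), holds(e)}
3. bind(b,a)  →  {above(a,b), above(a,f), above(e,a), above(e,e), above(f,f), at(a,b), at(c,c), at(e,a), at(f,b), holds(a), holds(e)}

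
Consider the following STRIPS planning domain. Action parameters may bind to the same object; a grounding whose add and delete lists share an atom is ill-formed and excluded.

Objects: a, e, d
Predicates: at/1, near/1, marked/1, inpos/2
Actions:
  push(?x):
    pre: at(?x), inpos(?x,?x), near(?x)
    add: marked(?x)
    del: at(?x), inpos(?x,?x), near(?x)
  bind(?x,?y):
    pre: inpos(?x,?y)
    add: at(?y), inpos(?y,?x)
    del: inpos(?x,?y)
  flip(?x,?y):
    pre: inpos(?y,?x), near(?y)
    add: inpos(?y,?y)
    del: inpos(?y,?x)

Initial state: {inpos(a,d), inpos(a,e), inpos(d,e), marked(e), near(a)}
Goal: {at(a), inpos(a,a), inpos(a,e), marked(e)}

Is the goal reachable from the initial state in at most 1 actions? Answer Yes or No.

1. bind(a,e)  →  {at(e), inpos(a,d), inpos(d,e), inpos(e,a), marked(e), near(a)}
2. bind(e,a)  →  {at(a), at(e), inpos(a,d), inpos(a,e), inpos(d,e), marked(e), near(a)}
3. flip(d,a)  →  {at(a), at(e), inpos(a,a), inpos(a,e), inpos(d,e), marked(e), near(a)}
optimal plan length = 3; 3 > 1

No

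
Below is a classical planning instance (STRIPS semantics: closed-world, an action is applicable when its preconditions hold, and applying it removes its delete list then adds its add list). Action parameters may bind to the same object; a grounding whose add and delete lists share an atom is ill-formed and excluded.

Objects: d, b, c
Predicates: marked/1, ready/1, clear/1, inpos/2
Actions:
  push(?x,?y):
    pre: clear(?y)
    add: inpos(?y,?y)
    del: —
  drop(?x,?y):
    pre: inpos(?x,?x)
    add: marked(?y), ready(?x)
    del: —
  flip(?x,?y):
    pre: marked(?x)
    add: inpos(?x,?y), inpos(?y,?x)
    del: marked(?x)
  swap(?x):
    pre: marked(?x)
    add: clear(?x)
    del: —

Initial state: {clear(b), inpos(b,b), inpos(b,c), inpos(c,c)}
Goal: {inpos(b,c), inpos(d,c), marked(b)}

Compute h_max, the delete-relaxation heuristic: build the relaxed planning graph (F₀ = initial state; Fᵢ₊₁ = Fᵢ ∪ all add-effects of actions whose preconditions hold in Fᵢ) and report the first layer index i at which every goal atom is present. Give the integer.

F0 = init (4 atoms)
F1 = F0 ∪ {marked(b), marked(c), marked(d), ready(b), ready(c)}  (9 atoms)
F2 = F1 ∪ {clear(c), clear(d), inpos(b,d), inpos(c,b), inpos(c,d), inpos(d,b), inpos(d,c), inpos(d,d)}  (17 atoms)
goal ⊆ F2  ⇒  h_max = 2

2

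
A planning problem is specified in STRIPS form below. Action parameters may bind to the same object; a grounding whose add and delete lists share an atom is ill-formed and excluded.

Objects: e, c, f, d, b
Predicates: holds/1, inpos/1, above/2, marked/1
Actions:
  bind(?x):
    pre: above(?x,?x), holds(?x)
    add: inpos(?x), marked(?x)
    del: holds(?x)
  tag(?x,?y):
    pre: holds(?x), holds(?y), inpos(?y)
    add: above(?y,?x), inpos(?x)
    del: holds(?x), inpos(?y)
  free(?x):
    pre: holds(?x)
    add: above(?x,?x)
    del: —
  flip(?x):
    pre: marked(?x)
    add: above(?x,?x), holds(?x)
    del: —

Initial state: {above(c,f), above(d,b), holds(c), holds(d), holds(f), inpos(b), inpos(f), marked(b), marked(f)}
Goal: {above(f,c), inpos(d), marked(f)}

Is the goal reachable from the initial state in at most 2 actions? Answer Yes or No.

No

1. tag(c,f)  →  {above(c,f), above(d,b), above(f,c), holds(d), holds(f), inpos(b), inpos(c), marked(b), marked(f)}
2. free(d)  →  {above(c,f), above(d,b), above(d,d), above(f,c), holds(d), holds(f), inpos(b), inpos(c), marked(b), marked(f)}
3. bind(d)  →  {above(c,f), above(d,b), above(d,d), above(f,c), holds(f), inpos(b), inpos(c), inpos(d), marked(b), marked(d), marked(f)}
optimal plan length = 3; 3 > 2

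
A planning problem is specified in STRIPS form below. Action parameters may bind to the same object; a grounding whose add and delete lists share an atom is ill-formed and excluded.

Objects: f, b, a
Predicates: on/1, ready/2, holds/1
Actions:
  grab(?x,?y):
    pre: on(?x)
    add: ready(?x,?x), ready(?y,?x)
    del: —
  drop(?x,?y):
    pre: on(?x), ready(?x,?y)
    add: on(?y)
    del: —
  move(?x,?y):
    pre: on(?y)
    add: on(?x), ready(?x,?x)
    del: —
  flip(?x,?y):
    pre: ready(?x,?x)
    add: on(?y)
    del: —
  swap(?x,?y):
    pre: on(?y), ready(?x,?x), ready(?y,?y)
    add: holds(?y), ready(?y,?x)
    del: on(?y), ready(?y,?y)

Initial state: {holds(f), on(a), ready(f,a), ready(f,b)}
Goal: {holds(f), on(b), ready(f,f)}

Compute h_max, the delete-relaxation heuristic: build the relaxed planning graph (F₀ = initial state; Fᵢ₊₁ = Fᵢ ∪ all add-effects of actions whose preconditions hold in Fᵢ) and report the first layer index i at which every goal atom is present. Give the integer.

F0 = init (4 atoms)
F1 = F0 ∪ {on(b), on(f), ready(a,a), ready(b,a), ready(b,b), ready(f,f)}  (10 atoms)
goal ⊆ F1  ⇒  h_max = 1

1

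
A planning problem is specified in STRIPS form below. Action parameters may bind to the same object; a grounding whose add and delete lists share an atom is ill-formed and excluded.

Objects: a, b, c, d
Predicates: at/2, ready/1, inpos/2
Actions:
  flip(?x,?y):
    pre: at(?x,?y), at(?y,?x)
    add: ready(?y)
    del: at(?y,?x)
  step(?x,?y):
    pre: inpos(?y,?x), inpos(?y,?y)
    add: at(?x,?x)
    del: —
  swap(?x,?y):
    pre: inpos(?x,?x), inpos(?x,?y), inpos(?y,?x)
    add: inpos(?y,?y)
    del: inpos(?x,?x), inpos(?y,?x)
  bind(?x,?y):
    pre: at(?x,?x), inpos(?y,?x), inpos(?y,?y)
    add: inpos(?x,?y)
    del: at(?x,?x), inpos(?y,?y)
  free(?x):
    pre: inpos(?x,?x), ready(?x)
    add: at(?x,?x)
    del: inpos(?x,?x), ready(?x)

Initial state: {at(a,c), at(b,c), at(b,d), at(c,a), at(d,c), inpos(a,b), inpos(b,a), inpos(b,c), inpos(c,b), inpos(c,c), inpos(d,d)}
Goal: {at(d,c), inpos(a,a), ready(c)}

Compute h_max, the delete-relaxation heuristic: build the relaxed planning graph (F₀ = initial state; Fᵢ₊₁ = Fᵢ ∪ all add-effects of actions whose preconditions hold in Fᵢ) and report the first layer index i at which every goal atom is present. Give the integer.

F0 = init (11 atoms)
F1 = F0 ∪ {at(b,b), at(c,c), at(d,d), inpos(b,b), ready(a), ready(c)}  (17 atoms)
F2 = F1 ∪ {at(a,a), inpos(a,a), ready(b), ready(d)}  (21 atoms)
goal ⊆ F2  ⇒  h_max = 2

2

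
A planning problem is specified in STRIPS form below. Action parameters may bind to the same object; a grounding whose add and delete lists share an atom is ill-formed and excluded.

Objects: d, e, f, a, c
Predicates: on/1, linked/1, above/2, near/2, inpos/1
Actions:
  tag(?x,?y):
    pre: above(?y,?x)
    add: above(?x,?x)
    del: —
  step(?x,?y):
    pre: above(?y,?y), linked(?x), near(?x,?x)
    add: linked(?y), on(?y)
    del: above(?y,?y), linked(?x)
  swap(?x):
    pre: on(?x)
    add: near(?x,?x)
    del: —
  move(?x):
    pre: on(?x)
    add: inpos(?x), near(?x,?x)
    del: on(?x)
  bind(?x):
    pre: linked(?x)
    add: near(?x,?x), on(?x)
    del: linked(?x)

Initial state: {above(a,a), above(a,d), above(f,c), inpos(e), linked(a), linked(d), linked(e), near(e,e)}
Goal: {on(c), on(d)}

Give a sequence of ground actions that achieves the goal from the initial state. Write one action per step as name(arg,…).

1. tag(c,f)  →  {above(a,a), above(a,d), above(c,c), above(f,c), inpos(e), linked(a), linked(d), linked(e), near(e,e)}
2. step(e,c)  →  {above(a,a), above(a,d), above(f,c), inpos(e), linked(a), linked(c), linked(d), near(e,e), on(c)}
3. bind(d)  →  {above(a,a), above(a,d), above(f,c), inpos(e), linked(a), linked(c), near(d,d), near(e,e), on(c), on(d)}

tag(c,f); step(e,c); bind(d)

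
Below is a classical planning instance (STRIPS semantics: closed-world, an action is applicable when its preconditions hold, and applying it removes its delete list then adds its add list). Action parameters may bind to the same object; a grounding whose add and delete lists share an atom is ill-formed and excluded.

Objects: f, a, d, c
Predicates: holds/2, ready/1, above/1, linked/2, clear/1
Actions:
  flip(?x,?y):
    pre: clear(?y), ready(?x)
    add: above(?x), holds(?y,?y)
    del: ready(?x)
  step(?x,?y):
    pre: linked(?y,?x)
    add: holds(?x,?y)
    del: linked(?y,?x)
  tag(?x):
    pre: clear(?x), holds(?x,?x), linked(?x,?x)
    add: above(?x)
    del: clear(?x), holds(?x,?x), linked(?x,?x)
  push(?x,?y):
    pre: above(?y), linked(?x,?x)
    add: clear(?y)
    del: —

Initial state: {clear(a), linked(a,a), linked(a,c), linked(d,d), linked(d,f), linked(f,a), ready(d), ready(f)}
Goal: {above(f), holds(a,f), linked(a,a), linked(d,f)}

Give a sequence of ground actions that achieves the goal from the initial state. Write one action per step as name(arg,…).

1. flip(f,a)  →  {above(f), clear(a), holds(a,a), linked(a,a), linked(a,c), linked(d,d), linked(d,f), linked(f,a), ready(d)}
2. step(a,f)  →  {above(f), clear(a), holds(a,a), holds(a,f), linked(a,a), linked(a,c), linked(d,d), linked(d,f), ready(d)}

flip(f,a); step(a,f)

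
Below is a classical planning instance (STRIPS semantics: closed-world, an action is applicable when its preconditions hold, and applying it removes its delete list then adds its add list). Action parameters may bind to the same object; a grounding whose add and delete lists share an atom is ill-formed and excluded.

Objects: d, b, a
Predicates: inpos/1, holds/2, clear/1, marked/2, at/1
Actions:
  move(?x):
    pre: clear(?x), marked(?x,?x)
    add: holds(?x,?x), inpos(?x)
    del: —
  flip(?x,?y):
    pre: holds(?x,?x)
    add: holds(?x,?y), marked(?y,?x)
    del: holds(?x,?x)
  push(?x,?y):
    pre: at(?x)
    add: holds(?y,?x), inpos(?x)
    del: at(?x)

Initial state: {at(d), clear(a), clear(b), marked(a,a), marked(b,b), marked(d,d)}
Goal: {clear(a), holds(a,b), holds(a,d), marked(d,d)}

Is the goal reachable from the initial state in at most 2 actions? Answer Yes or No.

No

1. move(a)  →  {at(d), clear(a), clear(b), holds(a,a), inpos(a), marked(a,a), marked(b,b), marked(d,d)}
2. flip(a,b)  →  {at(d), clear(a), clear(b), holds(a,b), inpos(a), marked(a,a), marked(b,a), marked(b,b), marked(d,d)}
3. push(d,a)  →  {clear(a), clear(b), holds(a,b), holds(a,d), inpos(a), inpos(d), marked(a,a), marked(b,a), marked(b,b), marked(d,d)}
optimal plan length = 3; 3 > 2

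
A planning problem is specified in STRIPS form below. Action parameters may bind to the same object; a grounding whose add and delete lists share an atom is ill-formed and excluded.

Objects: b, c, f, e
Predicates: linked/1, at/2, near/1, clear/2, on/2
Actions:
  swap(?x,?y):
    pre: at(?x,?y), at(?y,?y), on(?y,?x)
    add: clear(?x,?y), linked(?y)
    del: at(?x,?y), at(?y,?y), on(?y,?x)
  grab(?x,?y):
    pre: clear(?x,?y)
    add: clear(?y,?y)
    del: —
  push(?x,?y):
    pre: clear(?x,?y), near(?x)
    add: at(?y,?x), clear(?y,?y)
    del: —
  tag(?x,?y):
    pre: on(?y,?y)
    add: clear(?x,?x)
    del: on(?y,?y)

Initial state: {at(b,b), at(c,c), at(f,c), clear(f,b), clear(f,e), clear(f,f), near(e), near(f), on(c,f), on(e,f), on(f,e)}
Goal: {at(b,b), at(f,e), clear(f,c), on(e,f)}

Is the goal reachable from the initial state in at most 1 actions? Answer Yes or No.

1. swap(f,c)  →  {at(b,b), clear(f,b), clear(f,c), clear(f,e), clear(f,f), linked(c), near(e), near(f), on(e,f), on(f,e)}
2. push(f,f)  →  {at(b,b), at(f,f), clear(f,b), clear(f,c), clear(f,e), clear(f,f), linked(c), near(e), near(f), on(e,f), on(f,e)}
3. push(f,e)  →  {at(b,b), at(e,f), at(f,f), clear(e,e), clear(f,b), clear(f,c), clear(f,e), clear(f,f), linked(c), near(e), near(f), on(e,f), on(f,e)}
4. swap(e,f)  →  {at(b,b), clear(e,e), clear(e,f), clear(f,b), clear(f,c), clear(f,e), clear(f,f), linked(c), linked(f), near(e), near(f), on(e,f)}
5. push(e,f)  →  {at(b,b), at(f,e), clear(e,e), clear(e,f), clear(f,b), clear(f,c), clear(f,e), clear(f,f), linked(c), linked(f), near(e), near(f), on(e,f)}
optimal plan length = 5; 5 > 1

No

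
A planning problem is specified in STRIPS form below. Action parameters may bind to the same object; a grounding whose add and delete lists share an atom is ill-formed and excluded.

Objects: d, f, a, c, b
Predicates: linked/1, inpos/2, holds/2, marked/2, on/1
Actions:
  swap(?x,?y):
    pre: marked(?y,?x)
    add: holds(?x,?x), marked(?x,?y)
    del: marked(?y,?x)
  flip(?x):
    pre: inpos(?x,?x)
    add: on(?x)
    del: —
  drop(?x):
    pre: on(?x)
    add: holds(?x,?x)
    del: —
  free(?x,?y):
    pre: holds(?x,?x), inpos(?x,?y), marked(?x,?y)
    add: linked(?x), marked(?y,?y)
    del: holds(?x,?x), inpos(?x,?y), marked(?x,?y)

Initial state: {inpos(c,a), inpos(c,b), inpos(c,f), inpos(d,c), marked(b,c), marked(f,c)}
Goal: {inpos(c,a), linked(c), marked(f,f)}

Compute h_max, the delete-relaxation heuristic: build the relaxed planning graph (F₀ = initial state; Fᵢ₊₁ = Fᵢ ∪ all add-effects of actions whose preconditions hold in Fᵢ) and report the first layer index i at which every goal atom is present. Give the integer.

2

F0 = init (6 atoms)
F1 = F0 ∪ {holds(c,c), marked(c,b), marked(c,f)}  (9 atoms)
F2 = F1 ∪ {holds(b,b), holds(f,f), linked(c), marked(b,b), marked(f,f)}  (14 atoms)
goal ⊆ F2  ⇒  h_max = 2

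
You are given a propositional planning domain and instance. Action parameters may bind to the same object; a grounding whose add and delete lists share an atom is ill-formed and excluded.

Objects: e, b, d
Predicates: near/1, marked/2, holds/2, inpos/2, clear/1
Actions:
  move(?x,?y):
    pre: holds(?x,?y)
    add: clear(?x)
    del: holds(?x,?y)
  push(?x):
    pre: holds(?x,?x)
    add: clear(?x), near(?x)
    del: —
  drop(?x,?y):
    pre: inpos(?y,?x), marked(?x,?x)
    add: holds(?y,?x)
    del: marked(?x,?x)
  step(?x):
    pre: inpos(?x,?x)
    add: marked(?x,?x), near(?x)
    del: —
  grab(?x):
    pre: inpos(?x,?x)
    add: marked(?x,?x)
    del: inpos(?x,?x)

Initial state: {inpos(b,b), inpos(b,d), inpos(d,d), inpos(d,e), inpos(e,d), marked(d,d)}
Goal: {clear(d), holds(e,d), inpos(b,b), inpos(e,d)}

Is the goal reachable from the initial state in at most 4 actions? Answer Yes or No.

Yes

1. drop(d,e)  →  {holds(e,d), inpos(b,b), inpos(b,d), inpos(d,d), inpos(d,e), inpos(e,d)}
2. step(d)  →  {holds(e,d), inpos(b,b), inpos(b,d), inpos(d,d), inpos(d,e), inpos(e,d), marked(d,d), near(d)}
3. drop(d,d)  →  {holds(d,d), holds(e,d), inpos(b,b), inpos(b,d), inpos(d,d), inpos(d,e), inpos(e,d), near(d)}
4. move(d,d)  →  {clear(d), holds(e,d), inpos(b,b), inpos(b,d), inpos(d,d), inpos(d,e), inpos(e,d), near(d)}
optimal plan length = 4; 4 ≤ 4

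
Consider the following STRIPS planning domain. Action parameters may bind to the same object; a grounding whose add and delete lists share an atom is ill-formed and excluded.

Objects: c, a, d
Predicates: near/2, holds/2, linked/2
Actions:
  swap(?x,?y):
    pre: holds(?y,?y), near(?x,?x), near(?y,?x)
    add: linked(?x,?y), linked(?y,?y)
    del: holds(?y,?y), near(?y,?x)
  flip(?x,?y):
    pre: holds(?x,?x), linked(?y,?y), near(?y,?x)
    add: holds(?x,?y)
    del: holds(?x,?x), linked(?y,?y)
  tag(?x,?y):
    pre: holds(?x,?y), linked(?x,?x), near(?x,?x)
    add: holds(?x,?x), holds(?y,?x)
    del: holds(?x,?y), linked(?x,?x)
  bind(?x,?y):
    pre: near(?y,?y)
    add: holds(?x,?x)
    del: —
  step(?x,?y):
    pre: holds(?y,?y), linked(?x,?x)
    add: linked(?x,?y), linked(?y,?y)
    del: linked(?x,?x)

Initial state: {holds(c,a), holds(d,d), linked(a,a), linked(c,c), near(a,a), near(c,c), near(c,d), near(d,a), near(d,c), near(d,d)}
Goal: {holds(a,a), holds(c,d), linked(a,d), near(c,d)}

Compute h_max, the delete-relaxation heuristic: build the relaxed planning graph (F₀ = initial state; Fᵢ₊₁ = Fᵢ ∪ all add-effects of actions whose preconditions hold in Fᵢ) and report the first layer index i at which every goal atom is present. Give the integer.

F0 = init (10 atoms)
F1 = F0 ∪ {holds(a,a), holds(a,c), holds(c,c), holds(d,c), linked(a,d), linked(c,d), linked(d,d)}  (17 atoms)
F2 = F1 ∪ {holds(a,d), holds(c,d), linked(a,c), linked(c,a), linked(d,a), linked(d,c)}  (23 atoms)
goal ⊆ F2  ⇒  h_max = 2

2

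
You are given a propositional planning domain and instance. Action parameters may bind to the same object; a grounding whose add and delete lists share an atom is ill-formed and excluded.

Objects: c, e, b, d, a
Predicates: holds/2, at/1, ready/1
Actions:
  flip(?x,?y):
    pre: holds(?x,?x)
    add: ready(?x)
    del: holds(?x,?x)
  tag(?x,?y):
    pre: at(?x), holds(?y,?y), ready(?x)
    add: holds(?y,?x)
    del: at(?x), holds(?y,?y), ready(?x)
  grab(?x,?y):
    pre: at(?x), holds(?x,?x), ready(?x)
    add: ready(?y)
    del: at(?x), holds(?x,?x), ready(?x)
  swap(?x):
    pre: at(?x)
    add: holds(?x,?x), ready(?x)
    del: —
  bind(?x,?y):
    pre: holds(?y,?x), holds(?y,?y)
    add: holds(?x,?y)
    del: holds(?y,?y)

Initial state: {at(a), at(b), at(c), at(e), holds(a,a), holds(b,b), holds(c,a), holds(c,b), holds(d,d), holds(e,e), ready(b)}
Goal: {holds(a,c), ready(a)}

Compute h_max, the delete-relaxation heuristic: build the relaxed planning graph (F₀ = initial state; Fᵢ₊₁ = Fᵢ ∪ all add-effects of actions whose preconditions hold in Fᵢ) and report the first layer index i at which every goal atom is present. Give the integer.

F0 = init (11 atoms)
F1 = F0 ∪ {holds(a,b), holds(c,c), holds(d,b), holds(e,b), ready(a), ready(c), ready(d), ready(e)}  (19 atoms)
F2 = F1 ∪ {holds(a,c), holds(a,e), holds(b,a), holds(b,c), holds(b,d), holds(b,e), holds(c,e), holds(d,a), holds(d,c), holds(d,e), holds(e,a), holds(e,c)}  (31 atoms)
goal ⊆ F2  ⇒  h_max = 2

2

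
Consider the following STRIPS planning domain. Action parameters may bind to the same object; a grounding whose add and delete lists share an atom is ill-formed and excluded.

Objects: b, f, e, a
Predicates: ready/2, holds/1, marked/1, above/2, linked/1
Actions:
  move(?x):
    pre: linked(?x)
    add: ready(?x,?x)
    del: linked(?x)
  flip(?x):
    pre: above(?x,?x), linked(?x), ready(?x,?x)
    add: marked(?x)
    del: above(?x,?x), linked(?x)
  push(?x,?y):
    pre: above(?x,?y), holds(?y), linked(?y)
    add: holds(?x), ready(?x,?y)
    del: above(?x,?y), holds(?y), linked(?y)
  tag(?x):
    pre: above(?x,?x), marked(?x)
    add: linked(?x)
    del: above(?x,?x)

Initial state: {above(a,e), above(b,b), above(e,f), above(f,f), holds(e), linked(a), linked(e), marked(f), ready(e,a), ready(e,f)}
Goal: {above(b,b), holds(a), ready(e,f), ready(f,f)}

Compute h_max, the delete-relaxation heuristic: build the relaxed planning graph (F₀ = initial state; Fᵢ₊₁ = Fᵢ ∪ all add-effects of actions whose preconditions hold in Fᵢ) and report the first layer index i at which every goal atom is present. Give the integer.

2

F0 = init (10 atoms)
F1 = F0 ∪ {holds(a), linked(f), ready(a,a), ready(a,e), ready(e,e)}  (15 atoms)
F2 = F1 ∪ {ready(f,f)}  (16 atoms)
goal ⊆ F2  ⇒  h_max = 2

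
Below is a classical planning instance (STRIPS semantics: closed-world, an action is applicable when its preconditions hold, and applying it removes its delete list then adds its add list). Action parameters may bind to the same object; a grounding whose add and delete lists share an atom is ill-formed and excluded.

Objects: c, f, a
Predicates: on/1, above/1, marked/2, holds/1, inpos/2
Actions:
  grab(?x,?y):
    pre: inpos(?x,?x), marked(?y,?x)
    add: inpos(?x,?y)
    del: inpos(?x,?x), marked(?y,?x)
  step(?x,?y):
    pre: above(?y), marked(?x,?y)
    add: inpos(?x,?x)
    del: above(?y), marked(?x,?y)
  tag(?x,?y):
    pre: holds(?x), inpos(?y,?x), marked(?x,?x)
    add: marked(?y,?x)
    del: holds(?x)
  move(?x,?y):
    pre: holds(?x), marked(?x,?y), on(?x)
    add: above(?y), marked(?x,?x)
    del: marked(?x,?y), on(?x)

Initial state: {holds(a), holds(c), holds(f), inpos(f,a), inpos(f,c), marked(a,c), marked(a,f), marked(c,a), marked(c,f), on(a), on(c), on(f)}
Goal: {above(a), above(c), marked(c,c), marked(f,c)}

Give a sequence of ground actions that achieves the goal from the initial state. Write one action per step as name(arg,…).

1. move(c,a)  →  {above(a), holds(a), holds(c), holds(f), inpos(f,a), inpos(f,c), marked(a,c), marked(a,f), marked(c,c), marked(c,f), on(a), on(f)}
2. tag(c,f)  →  {above(a), holds(a), holds(f), inpos(f,a), inpos(f,c), marked(a,c), marked(a,f), marked(c,c), marked(c,f), marked(f,c), on(a), on(f)}
3. move(a,c)  →  {above(a), above(c), holds(a), holds(f), inpos(f,a), inpos(f,c), marked(a,a), marked(a,f), marked(c,c), marked(c,f), marked(f,c), on(f)}

move(c,a); tag(c,f); move(a,c)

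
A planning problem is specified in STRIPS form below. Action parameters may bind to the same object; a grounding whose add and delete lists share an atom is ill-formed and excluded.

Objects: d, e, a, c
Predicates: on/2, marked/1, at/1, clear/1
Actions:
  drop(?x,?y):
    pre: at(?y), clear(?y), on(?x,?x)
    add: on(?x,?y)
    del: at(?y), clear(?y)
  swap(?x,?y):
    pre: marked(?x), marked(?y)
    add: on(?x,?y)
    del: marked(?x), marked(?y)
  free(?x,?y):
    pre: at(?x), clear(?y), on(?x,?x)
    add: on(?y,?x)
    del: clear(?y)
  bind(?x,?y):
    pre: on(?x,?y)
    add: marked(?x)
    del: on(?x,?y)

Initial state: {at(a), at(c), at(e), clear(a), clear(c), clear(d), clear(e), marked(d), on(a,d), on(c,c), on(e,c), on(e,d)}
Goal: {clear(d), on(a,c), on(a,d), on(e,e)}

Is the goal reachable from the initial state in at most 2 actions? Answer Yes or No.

1. free(c,a)  →  {at(a), at(c), at(e), clear(c), clear(d), clear(e), marked(d), on(a,c), on(a,d), on(c,c), on(e,c), on(e,d)}
2. bind(e,d)  →  {at(a), at(c), at(e), clear(c), clear(d), clear(e), marked(d), marked(e), on(a,c), on(a,d), on(c,c), on(e,c)}
3. swap(e,e)  →  {at(a), at(c), at(e), clear(c), clear(d), clear(e), marked(d), on(a,c), on(a,d), on(c,c), on(e,c), on(e,e)}
optimal plan length = 3; 3 > 2

No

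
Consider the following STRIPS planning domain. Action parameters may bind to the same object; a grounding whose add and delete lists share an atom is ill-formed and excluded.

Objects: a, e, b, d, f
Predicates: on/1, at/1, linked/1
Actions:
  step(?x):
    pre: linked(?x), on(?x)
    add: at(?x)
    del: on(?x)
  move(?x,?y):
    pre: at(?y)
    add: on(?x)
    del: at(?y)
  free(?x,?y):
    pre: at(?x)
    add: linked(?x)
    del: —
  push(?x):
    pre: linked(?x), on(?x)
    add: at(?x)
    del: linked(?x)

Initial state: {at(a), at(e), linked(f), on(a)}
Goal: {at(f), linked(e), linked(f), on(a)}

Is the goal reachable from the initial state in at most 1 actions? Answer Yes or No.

1. move(f,a)  →  {at(e), linked(f), on(a), on(f)}
2. step(f)  →  {at(e), at(f), linked(f), on(a)}
3. free(e,a)  →  {at(e), at(f), linked(e), linked(f), on(a)}
optimal plan length = 3; 3 > 1

No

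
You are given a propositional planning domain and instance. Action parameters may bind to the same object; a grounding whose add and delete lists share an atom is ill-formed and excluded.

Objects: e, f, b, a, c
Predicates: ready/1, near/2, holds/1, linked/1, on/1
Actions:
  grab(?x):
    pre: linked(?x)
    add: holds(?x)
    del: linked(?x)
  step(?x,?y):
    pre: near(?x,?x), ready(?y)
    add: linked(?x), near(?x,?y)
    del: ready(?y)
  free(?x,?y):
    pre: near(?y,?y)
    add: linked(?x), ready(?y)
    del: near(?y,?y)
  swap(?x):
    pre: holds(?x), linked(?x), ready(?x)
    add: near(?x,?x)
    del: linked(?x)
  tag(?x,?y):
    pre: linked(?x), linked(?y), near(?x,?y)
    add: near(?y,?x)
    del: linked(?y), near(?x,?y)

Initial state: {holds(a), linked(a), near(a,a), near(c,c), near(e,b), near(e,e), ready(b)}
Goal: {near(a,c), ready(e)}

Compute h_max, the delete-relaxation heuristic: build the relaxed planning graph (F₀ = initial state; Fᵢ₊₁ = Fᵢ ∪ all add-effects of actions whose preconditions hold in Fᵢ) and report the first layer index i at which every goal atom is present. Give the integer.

F0 = init (7 atoms)
F1 = F0 ∪ {linked(b), linked(c), linked(e), linked(f), near(a,b), near(c,b), ready(a), ready(c), ready(e)}  (16 atoms)
F2 = F1 ∪ {holds(b), holds(c), holds(e), holds(f), near(a,c), near(a,e), near(b,a), near(b,c), near(b,e), near(c,a), near(c,e), near(e,a), near(e,c)}  (29 atoms)
goal ⊆ F2  ⇒  h_max = 2

2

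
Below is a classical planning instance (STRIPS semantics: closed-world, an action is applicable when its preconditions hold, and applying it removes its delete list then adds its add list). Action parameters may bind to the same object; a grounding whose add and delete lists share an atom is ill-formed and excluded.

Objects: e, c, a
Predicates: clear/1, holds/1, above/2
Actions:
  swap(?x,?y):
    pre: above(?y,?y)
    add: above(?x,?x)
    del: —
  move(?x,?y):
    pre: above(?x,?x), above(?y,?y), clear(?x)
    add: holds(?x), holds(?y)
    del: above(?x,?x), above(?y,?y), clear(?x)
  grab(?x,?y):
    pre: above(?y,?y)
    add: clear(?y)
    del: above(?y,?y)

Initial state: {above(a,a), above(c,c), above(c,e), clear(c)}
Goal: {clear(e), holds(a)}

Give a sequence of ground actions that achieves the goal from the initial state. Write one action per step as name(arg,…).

swap(e,c); move(c,a); grab(e,e)

1. swap(e,c)  →  {above(a,a), above(c,c), above(c,e), above(e,e), clear(c)}
2. move(c,a)  →  {above(c,e), above(e,e), holds(a), holds(c)}
3. grab(e,e)  →  {above(c,e), clear(e), holds(a), holds(c)}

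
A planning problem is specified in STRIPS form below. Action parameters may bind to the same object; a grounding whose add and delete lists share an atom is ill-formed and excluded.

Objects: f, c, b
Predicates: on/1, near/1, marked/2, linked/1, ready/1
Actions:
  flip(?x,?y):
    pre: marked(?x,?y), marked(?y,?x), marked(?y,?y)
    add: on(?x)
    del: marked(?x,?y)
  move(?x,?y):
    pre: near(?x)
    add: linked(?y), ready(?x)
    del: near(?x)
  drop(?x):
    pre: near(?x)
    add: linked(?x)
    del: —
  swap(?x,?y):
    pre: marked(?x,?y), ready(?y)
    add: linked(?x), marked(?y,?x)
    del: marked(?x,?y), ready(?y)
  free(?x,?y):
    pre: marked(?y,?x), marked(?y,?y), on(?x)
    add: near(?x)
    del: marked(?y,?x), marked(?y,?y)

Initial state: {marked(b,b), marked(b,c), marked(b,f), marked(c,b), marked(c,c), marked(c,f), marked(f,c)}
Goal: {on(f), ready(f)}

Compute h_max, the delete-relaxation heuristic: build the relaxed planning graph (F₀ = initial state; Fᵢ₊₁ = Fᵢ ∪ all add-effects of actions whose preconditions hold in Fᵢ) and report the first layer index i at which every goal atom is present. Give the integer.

3

F0 = init (7 atoms)
F1 = F0 ∪ {on(b), on(c), on(f)}  (10 atoms)
F2 = F1 ∪ {near(b), near(c), near(f)}  (13 atoms)
F3 = F2 ∪ {linked(b), linked(c), linked(f), ready(b), ready(c), ready(f)}  (19 atoms)
goal ⊆ F3  ⇒  h_max = 3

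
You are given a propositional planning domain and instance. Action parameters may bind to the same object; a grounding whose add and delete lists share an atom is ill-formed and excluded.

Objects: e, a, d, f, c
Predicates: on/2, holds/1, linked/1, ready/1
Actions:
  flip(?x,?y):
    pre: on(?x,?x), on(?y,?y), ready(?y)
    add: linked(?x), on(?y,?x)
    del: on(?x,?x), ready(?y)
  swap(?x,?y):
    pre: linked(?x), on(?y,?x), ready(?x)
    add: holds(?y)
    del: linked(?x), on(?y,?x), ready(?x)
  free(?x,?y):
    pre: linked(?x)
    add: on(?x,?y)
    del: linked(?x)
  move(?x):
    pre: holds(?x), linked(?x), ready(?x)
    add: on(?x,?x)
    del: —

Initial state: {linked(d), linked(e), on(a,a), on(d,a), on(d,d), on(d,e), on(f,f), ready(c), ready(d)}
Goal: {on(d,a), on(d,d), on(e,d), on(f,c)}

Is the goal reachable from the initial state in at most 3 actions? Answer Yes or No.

Yes

1. flip(f,d)  →  {linked(d), linked(e), linked(f), on(a,a), on(d,a), on(d,d), on(d,e), on(d,f), ready(c)}
2. free(e,d)  →  {linked(d), linked(f), on(a,a), on(d,a), on(d,d), on(d,e), on(d,f), on(e,d), ready(c)}
3. free(f,c)  →  {linked(d), on(a,a), on(d,a), on(d,d), on(d,e), on(d,f), on(e,d), on(f,c), ready(c)}
optimal plan length = 3; 3 ≤ 3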